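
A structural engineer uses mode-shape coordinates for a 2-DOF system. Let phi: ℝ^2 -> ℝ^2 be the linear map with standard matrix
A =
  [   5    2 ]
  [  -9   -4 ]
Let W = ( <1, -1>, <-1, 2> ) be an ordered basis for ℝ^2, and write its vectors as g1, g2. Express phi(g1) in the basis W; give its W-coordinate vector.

Column 1 of [phi]_W is the W-coordinate vector of phi(g1).
In standard coordinates phi(g1) = A g1 = <3, -5>.
Converting to W: <3, -5> = g1 - 2g2, so the coordinate vector is <1, -2>.

<1, -2>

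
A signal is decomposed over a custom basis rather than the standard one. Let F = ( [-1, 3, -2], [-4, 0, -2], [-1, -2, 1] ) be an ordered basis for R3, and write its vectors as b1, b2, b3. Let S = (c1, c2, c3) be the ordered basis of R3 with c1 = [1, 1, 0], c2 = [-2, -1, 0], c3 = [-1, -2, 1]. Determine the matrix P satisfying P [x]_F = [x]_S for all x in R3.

[[1, -2, 0], [2, 2, 0], [-2, -2, 1]]

Take x = bj: its F-coordinates are the j-th standard unit vector, so P e_j — column j of P — equals [bj]_S.
b1 = c1 + 2c2 - 2c3, giving column 1 = [1, 2, -2]; repeating for each j gives P = [[1, -2, 0], [2, 2, 0], [-2, -2, 1]].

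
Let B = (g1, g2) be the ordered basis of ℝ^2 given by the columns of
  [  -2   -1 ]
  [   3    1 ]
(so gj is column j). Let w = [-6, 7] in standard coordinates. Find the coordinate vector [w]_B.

[1, 4]

We seek scalars with c_1 g1 + c_2 g2 = w; equivalently solve M c = w where the columns of M are g1, g2.
System: -2c_1 - c_2 = -6, 3c_1 + c_2 = 7; solving gives c_1 = 1, c_2 = 4.
Check: g1 + 4g2 = [-6, 7].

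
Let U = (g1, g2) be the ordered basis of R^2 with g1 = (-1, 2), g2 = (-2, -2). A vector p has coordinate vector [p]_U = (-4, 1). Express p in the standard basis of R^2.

By definition p = -4g1 + g2.
Summing componentwise gives (2, -10).

(2, -10)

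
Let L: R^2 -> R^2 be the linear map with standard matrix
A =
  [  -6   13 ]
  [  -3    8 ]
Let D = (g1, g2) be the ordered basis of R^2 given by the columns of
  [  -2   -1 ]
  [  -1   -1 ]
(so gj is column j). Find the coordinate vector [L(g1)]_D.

[-1, 3]

Column 1 of [L]_D is the D-coordinate vector of L(g1).
In standard coordinates L(g1) = A g1 = [-1, -2].
Converting to D: [-1, -2] = -g1 + 3g2, so the coordinate vector is [-1, 3].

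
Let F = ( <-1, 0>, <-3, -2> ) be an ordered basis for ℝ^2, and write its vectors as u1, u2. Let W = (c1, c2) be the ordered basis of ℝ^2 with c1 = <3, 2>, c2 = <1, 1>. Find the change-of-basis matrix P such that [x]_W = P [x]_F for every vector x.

Take x = uj: its F-coordinates are the j-th standard unit vector, so P e_j — column j of P — equals [uj]_W.
u1 = -c1 + 2c2, giving column 1 = <-1, 2>; repeating for each j gives P = [[-1, -1], [2, 0]].

[[-1, -1], [2, 0]]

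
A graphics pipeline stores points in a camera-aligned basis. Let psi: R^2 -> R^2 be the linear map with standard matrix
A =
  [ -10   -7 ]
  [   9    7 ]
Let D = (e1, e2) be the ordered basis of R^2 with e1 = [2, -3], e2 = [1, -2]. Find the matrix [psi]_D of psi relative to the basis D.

With P the matrix whose columns are e1, e2, [psi]_D = P^(-1) A P.
Column by column: psi(e1) = A e1 = [1, -3]; its D-coordinates [-1, 3] give column 1.
Continuing for each basis vector yields [psi]_D = [[-1, 3], [3, -2]].

[[-1, 3], [3, -2]]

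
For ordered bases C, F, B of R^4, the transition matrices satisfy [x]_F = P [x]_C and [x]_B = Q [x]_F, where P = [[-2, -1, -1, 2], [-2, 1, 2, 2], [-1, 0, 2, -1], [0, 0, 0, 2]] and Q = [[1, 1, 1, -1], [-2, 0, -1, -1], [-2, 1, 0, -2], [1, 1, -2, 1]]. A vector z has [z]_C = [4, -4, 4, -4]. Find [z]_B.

[-12, 32, 36, -52]

Apply P to get F-coordinates [-16, -12, 8, -8], then Q to get B-coordinates.
The result is [z]_B = [-12, 32, 36, -52].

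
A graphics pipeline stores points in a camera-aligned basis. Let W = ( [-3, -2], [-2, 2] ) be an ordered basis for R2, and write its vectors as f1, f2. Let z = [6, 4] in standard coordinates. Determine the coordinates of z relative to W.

[-2, 0]

[z]_W is the unique c with M c = z, where M has columns f1, f2.
System: -3c_1 - 2c_2 = 6, -2c_1 + 2c_2 = 4; solving gives c_1 = -2, c_2 = 0.
Check: -2f1 + 0·f2 = [6, 4].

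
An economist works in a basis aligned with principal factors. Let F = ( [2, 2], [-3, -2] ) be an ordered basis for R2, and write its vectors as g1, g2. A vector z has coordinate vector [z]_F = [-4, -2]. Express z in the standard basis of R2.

[-2, -4]

The coordinates say z = -4g1 - 2g2; adding the scaled basis vectors gives [-2, -4].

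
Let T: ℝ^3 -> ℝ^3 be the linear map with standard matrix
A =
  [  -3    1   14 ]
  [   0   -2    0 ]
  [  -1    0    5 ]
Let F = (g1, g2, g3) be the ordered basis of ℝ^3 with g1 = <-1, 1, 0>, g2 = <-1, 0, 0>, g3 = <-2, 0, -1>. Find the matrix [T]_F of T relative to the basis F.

The j-th column of [T]_F is [T(gj)]_F.
T(g1) = A g1 = <4, -2, 1> = -2g1 + 0·g2 - g3, so column 1 is <-2, 0, -1>.
Repeating for g2, g3 and assembling the columns gives [[-2, 0, 0], [0, -1, 2], [-1, -1, 3]].

[[-2, 0, 0], [0, -1, 2], [-1, -1, 3]]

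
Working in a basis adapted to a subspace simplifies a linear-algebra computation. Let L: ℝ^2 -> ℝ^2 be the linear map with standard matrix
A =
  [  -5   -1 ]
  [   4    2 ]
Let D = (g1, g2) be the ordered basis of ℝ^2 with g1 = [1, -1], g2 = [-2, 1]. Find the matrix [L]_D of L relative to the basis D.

[[0, 3], [2, -3]]

Let P have columns g1, g2. Then [L]_D = P^(-1) A P.
Here det P = -1, so P^(-1) is integer; computing A P first and then P^(-1)(A P) gives [[0, 3], [2, -3]].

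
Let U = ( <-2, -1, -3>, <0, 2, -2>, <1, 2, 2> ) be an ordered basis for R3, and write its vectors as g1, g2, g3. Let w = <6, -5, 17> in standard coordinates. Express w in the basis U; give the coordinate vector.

Write w = c_1 g1 + ... + c_3 g3 and solve for the c_i.
Row-reducing the augmented matrix [M | w] gives c = (-3, -4, 0).
Check: -3g1 - 4g2 + 0·g3 = <6, -5, 17>.

<-3, -4, 0>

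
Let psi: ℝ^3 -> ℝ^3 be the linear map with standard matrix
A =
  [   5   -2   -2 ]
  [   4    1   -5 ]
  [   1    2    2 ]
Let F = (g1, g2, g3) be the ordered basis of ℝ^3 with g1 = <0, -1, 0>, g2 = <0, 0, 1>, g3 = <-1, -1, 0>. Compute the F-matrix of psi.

[[3, 3, 2], [-2, 2, -3], [-2, 2, 3]]

With P the matrix whose columns are g1, ..., g3, [psi]_F = P^(-1) A P.
Column by column: psi(g1) = A g1 = <2, -1, -2>; its F-coordinates <3, -2, -2> give column 1.
Continuing for each basis vector yields [psi]_F = [[3, 3, 2], [-2, 2, -3], [-2, 2, 3]].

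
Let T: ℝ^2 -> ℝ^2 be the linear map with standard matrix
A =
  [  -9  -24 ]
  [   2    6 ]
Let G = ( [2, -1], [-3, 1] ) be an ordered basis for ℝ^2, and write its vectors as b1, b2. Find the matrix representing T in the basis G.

The j-th column of [T]_G is [T(bj)]_G.
T(b1) = A b1 = [6, -2] = 0·b1 - 2b2, so column 1 is [0, -2].
Repeating for b2 and assembling the columns gives [[0, -3], [-2, -3]].

[[0, -3], [-2, -3]]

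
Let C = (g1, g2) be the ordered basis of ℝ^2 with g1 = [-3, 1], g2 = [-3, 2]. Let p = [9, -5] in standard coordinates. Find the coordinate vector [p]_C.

[-1, -2]

[p]_C is the unique c with M c = p, where M has columns g1, g2.
System: -3c_1 - 3c_2 = 9, c_1 + 2c_2 = -5; solving gives c_1 = -1, c_2 = -2.
Check: -g1 - 2g2 = [9, -5].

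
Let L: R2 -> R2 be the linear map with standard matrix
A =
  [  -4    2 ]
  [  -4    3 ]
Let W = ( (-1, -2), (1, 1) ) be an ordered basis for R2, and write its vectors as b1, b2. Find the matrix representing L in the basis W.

[[2, -1], [2, -3]]

The j-th column of [L]_W is [L(bj)]_W.
L(b1) = A b1 = (0, -2) = 2b1 + 2b2, so column 1 is (2, 2).
Repeating for b2 and assembling the columns gives [[2, -1], [2, -3]].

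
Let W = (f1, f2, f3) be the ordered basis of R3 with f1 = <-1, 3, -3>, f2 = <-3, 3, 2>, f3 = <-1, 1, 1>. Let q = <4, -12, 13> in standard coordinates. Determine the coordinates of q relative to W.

Write q = c_1 f1 + ... + c_3 f3 and solve for the c_i.
Solving this 3x3 system gives c = (-4, -1, 3).
Check: -4f1 - f2 + 3f3 = <4, -12, 13>.

<-4, -1, 3>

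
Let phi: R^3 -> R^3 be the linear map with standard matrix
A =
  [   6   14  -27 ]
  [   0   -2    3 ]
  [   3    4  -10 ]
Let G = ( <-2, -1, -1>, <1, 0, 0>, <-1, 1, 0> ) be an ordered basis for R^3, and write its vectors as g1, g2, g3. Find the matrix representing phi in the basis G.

The j-th column of [phi]_G is [phi(gj)]_G.
phi(g1) = A g1 = <1, -1, 0> = 0·g1 + 0·g2 - g3, so column 1 is <0, 0, -1>.
Repeating for g2, g3 and assembling the columns gives [[0, -3, -1], [0, -3, 3], [-1, -3, -3]].

[[0, -3, -1], [0, -3, 3], [-1, -3, -3]]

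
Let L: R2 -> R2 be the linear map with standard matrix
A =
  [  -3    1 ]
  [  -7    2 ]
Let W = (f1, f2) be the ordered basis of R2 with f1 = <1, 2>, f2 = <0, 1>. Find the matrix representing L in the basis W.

[[-1, 1], [-1, 0]]

With P the matrix whose columns are f1, f2, [L]_W = P^(-1) A P.
Column by column: L(f1) = A f1 = <-1, -3>; its W-coordinates <-1, -1> give column 1.
Continuing for each basis vector yields [L]_W = [[-1, 1], [-1, 0]].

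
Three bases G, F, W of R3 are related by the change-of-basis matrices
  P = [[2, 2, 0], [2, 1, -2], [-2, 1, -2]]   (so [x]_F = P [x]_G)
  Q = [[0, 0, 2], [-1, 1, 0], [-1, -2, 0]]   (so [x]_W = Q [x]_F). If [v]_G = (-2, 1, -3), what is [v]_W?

Composing the changes, [v]_W = Q P [v]_G.
Q P = [[-4, 2, -4], [0, -1, -2], [-6, -4, 4]]; applying this to (-2, 1, -3) gives (22, 5, -4).

(22, 5, -4)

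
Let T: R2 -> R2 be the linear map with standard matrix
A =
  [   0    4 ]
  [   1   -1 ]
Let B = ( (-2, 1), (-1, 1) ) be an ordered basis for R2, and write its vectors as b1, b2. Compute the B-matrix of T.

[[-1, -2], [-2, 0]]

The j-th column of [T]_B is [T(bj)]_B.
T(b1) = A b1 = (4, -3) = -b1 - 2b2, so column 1 is (-1, -2).
Repeating for b2 and assembling the columns gives [[-1, -2], [-2, 0]].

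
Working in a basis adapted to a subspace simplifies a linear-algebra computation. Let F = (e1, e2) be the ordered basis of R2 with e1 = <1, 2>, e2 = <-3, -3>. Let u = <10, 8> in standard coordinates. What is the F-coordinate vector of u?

Write u = c_1 e1 + c_2 e2 and solve for the c_i.
System: c_1 - 3c_2 = 10, 2c_1 - 3c_2 = 8; solving gives c_1 = -2, c_2 = -4.
Check: -2e1 - 4e2 = <10, 8>.

<-2, -4>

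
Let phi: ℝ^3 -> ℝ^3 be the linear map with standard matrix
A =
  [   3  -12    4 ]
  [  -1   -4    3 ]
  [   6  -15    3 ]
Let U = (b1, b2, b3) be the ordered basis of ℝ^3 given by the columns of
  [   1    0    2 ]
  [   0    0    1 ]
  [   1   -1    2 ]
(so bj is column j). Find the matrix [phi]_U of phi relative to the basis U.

Let P have columns b1, ..., b3. Then [phi]_U = P^(-1) A P.
Here det P = 1, so P^(-1) is integer; computing A P first and then P^(-1)(A P) gives [[3, 2, 2], [-2, -1, -1], [2, -3, 0]].

[[3, 2, 2], [-2, -1, -1], [2, -3, 0]]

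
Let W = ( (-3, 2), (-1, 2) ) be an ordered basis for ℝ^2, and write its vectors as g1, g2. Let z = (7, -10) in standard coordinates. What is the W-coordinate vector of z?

(-1, -4)

We seek scalars with c_1 g1 + c_2 g2 = z; equivalently solve M c = z where the columns of M are g1, g2.
System: -3c_1 - c_2 = 7, 2c_1 + 2c_2 = -10; solving gives c_1 = -1, c_2 = -4.
Check: -g1 - 4g2 = (7, -10).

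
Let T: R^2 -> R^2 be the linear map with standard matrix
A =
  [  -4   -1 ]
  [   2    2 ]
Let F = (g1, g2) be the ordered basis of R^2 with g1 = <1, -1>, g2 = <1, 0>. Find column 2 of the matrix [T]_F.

<-2, -2>

Compute T(g2) = A g2 = <-4, 2> in standard coordinates.
Then write this in F-coordinates: solve for y in y_1 g1 + y_2 g2 = <-4, 2>.
This gives y = <-2, -2>, which is column 2 of [T]_F.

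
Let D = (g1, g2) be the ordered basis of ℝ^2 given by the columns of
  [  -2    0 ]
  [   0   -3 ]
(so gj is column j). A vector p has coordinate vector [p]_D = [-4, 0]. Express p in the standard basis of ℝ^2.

The coordinates say p = -4g1 + 0·g2; adding the scaled basis vectors gives [8, 0].

[8, 0]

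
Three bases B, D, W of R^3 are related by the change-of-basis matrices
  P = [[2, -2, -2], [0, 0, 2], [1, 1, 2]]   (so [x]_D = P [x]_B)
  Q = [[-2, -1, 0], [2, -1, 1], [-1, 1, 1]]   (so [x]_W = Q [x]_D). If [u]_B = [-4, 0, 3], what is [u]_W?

[22, -32, 22]

Apply P to get D-coordinates [-14, 6, 2], then Q to get W-coordinates.
The result is [u]_W = [22, -32, 22].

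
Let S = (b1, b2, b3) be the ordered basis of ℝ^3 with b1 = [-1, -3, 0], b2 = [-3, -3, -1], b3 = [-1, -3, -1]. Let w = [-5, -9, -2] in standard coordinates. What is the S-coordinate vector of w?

We seek scalars with c_1 b1 + ... + c_3 b3 = w; equivalently solve M c = w where the columns of M are b1, ..., b3.
Solving this 3x3 system gives c = (1, 1, 1).
Check: b1 + b2 + b3 = [-5, -9, -2].

[1, 1, 1]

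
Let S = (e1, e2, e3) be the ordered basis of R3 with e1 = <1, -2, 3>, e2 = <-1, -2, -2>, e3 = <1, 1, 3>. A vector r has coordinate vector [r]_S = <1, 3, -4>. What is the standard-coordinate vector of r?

By definition r = e1 + 3e2 - 4e3.
Summing componentwise gives <-6, -12, -15>.

<-6, -12, -15>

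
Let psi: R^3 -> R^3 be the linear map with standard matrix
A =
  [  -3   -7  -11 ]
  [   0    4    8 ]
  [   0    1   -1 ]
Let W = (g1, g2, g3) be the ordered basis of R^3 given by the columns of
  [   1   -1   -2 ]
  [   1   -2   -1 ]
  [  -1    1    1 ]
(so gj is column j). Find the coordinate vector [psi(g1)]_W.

(-3, 2, -3)

Column 1 of [psi]_W is the W-coordinate vector of psi(g1).
In standard coordinates psi(g1) = A g1 = (1, -4, 2).
Converting to W: (1, -4, 2) = -3g1 + 2g2 - 3g3, so the coordinate vector is (-3, 2, -3).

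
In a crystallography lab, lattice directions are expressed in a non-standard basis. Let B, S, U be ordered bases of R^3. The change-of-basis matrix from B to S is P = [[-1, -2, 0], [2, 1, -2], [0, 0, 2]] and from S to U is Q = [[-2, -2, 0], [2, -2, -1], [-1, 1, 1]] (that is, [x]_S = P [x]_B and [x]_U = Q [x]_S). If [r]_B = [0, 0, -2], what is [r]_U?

[-8, -4, 0]

Apply P to get S-coordinates [0, 4, -4], then Q to get U-coordinates.
The result is [r]_U = [-8, -4, 0].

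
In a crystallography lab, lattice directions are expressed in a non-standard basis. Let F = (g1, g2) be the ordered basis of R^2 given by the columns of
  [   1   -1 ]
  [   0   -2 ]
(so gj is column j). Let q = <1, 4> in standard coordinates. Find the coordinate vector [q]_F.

<-1, -2>

We seek scalars with c_1 g1 + c_2 g2 = q; equivalently solve M c = q where the columns of M are g1, g2.
System: c_1 - c_2 = 1, 0c_1 - 2c_2 = 4; solving gives c_1 = -1, c_2 = -2.
Check: -g1 - 2g2 = <1, 4>.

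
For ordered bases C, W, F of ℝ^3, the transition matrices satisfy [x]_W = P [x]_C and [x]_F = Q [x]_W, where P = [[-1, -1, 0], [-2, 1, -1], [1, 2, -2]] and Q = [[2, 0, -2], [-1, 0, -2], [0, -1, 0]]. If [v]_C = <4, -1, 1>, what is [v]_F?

Apply P to get W-coordinates <-3, -10, 0>, then Q to get F-coordinates.
The result is [v]_F = <-6, 3, 10>.

<-6, 3, 10>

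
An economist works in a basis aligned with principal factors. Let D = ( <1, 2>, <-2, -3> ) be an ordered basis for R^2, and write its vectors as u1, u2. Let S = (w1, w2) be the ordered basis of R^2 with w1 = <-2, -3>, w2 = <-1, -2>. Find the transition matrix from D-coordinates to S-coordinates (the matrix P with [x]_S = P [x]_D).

Take x = uj: its D-coordinates are the j-th standard unit vector, so P e_j — column j of P — equals [uj]_S.
u1 = 0·w1 - w2, giving column 1 = <0, -1>; repeating for each j gives P = [[0, 1], [-1, 0]].

[[0, 1], [-1, 0]]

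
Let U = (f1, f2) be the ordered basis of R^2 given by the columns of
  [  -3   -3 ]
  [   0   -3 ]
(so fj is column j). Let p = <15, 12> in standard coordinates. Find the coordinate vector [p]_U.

We seek scalars with c_1 f1 + c_2 f2 = p; equivalently solve M c = p where the columns of M are f1, f2.
System: -3c_1 - 3c_2 = 15, 0c_1 - 3c_2 = 12; solving gives c_1 = -1, c_2 = -4.
Check: -f1 - 4f2 = <15, 12>.

<-1, -4>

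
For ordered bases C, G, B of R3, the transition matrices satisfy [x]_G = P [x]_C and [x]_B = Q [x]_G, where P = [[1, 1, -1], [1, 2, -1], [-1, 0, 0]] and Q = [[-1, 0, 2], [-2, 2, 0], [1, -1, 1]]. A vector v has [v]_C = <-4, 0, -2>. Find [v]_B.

<10, 0, 4>

Composing the changes, [v]_B = Q P [v]_C.
Q P = [[-3, -1, 1], [0, 2, 0], [-1, -1, 0]]; applying this to <-4, 0, -2> gives <10, 0, 4>.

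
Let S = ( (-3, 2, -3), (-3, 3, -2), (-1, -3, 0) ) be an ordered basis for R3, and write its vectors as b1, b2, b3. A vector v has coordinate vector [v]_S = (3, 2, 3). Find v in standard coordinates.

By definition v = 3b1 + 2b2 + 3b3.
Summing componentwise gives (-18, 3, -13).

(-18, 3, -13)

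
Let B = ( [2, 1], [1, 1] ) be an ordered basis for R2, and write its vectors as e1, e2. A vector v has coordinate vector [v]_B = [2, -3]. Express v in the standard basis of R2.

By definition v = 2e1 - 3e2.
Summing componentwise gives [1, -1].

[1, -1]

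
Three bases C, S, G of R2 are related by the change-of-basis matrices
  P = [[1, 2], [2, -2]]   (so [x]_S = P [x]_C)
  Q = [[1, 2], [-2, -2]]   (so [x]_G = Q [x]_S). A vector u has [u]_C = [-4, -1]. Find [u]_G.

[-18, 24]

Composing the changes, [u]_G = Q P [u]_C.
Q P = [[5, -2], [-6, 0]]; applying this to [-4, -1] gives [-18, 24].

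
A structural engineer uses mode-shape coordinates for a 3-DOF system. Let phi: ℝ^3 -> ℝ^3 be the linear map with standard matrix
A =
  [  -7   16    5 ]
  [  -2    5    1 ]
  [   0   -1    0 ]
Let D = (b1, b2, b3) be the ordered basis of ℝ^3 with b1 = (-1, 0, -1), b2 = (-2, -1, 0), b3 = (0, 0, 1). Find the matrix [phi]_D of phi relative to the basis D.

[[0, 0, -3], [-1, 1, -1], [0, 1, -3]]

The j-th column of [phi]_D is [phi(bj)]_D.
phi(b1) = A b1 = (2, 1, 0) = 0·b1 - b2 + 0·b3, so column 1 is (0, -1, 0).
Repeating for b2, b3 and assembling the columns gives [[0, 0, -3], [-1, 1, -1], [0, 1, -3]].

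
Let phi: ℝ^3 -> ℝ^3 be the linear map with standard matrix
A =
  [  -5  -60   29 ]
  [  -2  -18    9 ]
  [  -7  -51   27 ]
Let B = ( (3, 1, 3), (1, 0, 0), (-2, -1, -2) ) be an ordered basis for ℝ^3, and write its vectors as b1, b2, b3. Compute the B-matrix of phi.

[[3, -3, 3], [3, 2, 1], [0, -1, -1]]

With P the matrix whose columns are b1, ..., b3, [phi]_B = P^(-1) A P.
Column by column: phi(b1) = A b1 = (12, 3, 9); its B-coordinates (3, 3, 0) give column 1.
Continuing for each basis vector yields [phi]_B = [[3, -3, 3], [3, 2, 1], [0, -1, -1]].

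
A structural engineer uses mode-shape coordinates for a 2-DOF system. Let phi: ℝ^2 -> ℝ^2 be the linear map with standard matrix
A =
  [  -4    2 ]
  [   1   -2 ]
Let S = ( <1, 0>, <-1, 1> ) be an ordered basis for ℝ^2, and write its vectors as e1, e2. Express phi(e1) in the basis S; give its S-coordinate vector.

<-3, 1>

Column 1 of [phi]_S is the S-coordinate vector of phi(e1).
In standard coordinates phi(e1) = A e1 = <-4, 1>.
Converting to S: <-4, 1> = -3e1 + e2, so the coordinate vector is <-3, 1>.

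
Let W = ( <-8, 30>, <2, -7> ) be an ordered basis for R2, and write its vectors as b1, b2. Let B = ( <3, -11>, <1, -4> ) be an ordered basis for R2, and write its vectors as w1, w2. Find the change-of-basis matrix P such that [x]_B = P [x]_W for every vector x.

[[-2, 1], [-2, -1]]

Take x = bj: its W-coordinates are the j-th standard unit vector, so P e_j — column j of P — equals [bj]_B.
b1 = -2w1 - 2w2, giving column 1 = <-2, -2>; repeating for each j gives P = [[-2, 1], [-2, -1]].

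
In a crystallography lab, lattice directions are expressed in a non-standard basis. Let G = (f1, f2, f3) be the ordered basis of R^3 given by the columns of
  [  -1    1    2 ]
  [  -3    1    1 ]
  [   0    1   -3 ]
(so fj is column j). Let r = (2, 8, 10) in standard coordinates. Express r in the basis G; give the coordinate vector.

(-2, 4, -2)

We seek scalars with c_1 f1 + ... + c_3 f3 = r; equivalently solve M c = r where the columns of M are f1, ..., f3.
Row-reducing the augmented matrix [M | r] gives c = (-2, 4, -2).
Check: -2f1 + 4f2 - 2f3 = (2, 8, 10).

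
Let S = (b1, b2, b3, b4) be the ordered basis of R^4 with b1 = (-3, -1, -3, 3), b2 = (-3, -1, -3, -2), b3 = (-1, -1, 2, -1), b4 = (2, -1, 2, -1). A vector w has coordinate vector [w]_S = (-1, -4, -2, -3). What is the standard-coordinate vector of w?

By definition w = -b1 - 4b2 - 2b3 - 3b4.
Summing componentwise gives (11, 10, 5, 10).

(11, 10, 5, 10)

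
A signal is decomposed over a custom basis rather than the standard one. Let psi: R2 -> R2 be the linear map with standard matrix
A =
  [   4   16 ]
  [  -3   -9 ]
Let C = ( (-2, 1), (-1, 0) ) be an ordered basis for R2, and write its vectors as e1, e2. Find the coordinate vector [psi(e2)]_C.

(3, -2)

Column 2 of [psi]_C is the C-coordinate vector of psi(e2).
In standard coordinates psi(e2) = A e2 = (-4, 3).
Converting to C: (-4, 3) = 3e1 - 2e2, so the coordinate vector is (3, -2).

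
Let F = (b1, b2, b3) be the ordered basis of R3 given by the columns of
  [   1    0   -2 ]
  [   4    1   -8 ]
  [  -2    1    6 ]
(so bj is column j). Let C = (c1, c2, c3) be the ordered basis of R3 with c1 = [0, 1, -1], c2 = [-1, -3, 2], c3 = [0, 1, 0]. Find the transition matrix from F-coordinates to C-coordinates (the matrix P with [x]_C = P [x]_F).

Column j of P is [bj]_C, since P maps F-coordinates to C-coordinates.
Expressing b1 in C: b1 = 0·c1 - c2 + c3, so column 1 of P is [0, -1, 1].
Doing the same for each bj gives P = [[0, -1, -2], [-1, 0, 2], [1, 2, 0]].

[[0, -1, -2], [-1, 0, 2], [1, 2, 0]]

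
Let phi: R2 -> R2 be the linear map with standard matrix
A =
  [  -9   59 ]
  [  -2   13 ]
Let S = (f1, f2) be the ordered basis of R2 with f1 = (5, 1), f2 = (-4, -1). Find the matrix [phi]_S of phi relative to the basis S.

Let P have columns f1, f2. Then [phi]_S = P^(-1) A P.
Here det P = -1, so P^(-1) is integer; computing A P first and then P^(-1)(A P) gives [[2, -3], [-1, 2]].

[[2, -3], [-1, 2]]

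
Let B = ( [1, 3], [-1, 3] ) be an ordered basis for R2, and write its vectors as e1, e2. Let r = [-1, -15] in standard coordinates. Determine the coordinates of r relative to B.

Write r = c_1 e1 + c_2 e2 and solve for the c_i.
System: c_1 - c_2 = -1, 3c_1 + 3c_2 = -15; solving gives c_1 = -3, c_2 = -2.
Check: -3e1 - 2e2 = [-1, -15].

[-3, -2]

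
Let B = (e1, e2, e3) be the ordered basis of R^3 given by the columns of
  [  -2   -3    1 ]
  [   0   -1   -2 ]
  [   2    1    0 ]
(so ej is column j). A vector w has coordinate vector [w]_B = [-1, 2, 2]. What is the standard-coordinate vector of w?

w = M [w]_B, where M has columns e1, ..., e3.
Carrying out the matrix-vector product, w = [-2, -6, 0].

[-2, -6, 0]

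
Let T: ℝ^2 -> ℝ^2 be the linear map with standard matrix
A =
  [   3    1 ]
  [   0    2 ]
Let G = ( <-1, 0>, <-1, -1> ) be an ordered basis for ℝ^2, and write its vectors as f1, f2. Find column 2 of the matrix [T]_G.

<2, 2>

Column 2 of [T]_G is the G-coordinate vector of T(f2).
In standard coordinates T(f2) = A f2 = <-4, -2>.
Converting to G: <-4, -2> = 2f1 + 2f2, so the coordinate vector is <2, 2>.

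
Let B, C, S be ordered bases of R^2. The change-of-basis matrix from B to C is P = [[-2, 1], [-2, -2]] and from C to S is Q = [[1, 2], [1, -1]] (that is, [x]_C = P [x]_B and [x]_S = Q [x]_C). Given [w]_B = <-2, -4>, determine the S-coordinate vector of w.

<24, -12>

First [w]_C = P [w]_B = <0, 12>.
Then [w]_S = Q [w]_C = <24, -12>.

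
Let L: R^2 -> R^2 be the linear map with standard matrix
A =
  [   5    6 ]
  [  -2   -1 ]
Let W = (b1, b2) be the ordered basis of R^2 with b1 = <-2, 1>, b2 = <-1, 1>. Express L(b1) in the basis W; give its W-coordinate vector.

<1, 2>

Column 1 of [L]_W is the W-coordinate vector of L(b1).
In standard coordinates L(b1) = A b1 = <-4, 3>.
Converting to W: <-4, 3> = b1 + 2b2, so the coordinate vector is <1, 2>.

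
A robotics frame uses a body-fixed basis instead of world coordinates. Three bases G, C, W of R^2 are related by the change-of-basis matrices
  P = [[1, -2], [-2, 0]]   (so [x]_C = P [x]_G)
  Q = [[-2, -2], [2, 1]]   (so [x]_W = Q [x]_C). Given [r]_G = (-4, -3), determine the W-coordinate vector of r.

Composing the changes, [r]_W = Q P [r]_G.
Q P = [[2, 4], [0, -4]]; applying this to (-4, -3) gives (-20, 12).

(-20, 12)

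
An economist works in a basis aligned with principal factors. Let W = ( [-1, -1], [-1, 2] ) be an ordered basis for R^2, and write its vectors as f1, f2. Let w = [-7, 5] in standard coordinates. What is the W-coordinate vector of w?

[3, 4]

We seek scalars with c_1 f1 + c_2 f2 = w; equivalently solve M c = w where the columns of M are f1, f2.
System: -c_1 - c_2 = -7, -c_1 + 2c_2 = 5; solving gives c_1 = 3, c_2 = 4.
Check: 3f1 + 4f2 = [-7, 5].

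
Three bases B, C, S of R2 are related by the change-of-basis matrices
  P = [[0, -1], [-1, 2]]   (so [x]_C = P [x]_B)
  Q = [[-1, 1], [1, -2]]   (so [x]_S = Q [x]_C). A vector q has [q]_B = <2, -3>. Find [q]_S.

Composing the changes, [q]_S = Q P [q]_B.
Q P = [[-1, 3], [2, -5]]; applying this to <2, -3> gives <-11, 19>.

<-11, 19>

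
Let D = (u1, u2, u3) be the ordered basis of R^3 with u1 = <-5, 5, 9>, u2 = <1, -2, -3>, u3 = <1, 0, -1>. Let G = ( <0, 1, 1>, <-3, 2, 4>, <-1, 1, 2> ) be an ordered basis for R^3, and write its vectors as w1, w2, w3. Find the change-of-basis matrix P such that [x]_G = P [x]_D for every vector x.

[[1, -1, 1], [1, 0, 0], [2, -1, -1]]

Column j of P is [uj]_G, since P maps D-coordinates to G-coordinates.
Expressing u1 in G: u1 = w1 + w2 + 2w3, so column 1 of P is <1, 1, 2>.
Doing the same for each uj gives P = [[1, -1, 1], [1, 0, 0], [2, -1, -1]].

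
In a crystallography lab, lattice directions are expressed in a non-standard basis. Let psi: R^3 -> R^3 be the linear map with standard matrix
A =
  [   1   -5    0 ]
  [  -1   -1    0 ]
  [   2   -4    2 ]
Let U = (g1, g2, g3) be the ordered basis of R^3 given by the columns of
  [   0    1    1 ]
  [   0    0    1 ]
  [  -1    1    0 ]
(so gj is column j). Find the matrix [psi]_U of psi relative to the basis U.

The j-th column of [psi]_U is [psi(gj)]_U.
psi(g1) = A g1 = (0, 0, -2) = 2g1 + 0·g2 + 0·g3, so column 1 is (2, 0, 0).
Repeating for g2, g3 and assembling the columns gives [[2, -2, 0], [0, 2, -2], [0, -1, -2]].

[[2, -2, 0], [0, 2, -2], [0, -1, -2]]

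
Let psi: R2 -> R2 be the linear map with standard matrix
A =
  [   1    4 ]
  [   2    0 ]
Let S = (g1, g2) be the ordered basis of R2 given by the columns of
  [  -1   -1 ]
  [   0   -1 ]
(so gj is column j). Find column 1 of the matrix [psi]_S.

Compute psi(g1) = A g1 = <-1, -2> in standard coordinates.
Then write this in S-coordinates: solve for y in y_1 g1 + y_2 g2 = <-1, -2>.
This gives y = <-1, 2>, which is column 1 of [psi]_S.

<-1, 2>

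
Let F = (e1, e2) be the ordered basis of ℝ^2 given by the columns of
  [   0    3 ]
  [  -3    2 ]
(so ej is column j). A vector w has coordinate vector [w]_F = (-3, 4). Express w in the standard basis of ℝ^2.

(12, 17)

By definition w = -3e1 + 4e2.
Summing componentwise gives (12, 17).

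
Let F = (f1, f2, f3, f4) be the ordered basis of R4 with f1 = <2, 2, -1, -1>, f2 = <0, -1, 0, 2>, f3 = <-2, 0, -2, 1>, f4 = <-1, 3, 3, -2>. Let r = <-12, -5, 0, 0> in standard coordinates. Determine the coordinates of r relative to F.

[r]_F is the unique c with M c = r, where M has columns f1, ..., f4.
Solving this 4x4 system gives c = (-4, -3, 2, 0).
Check: -4f1 - 3f2 + 2f3 + 0·f4 = <-12, -5, 0, 0>.

<-4, -3, 2, 0>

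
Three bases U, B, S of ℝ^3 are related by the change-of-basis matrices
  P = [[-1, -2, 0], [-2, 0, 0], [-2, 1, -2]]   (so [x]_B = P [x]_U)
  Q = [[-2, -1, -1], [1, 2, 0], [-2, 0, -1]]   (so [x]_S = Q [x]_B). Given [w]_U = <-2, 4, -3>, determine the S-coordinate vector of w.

First [w]_B = P [w]_U = <-6, 4, 14>.
Then [w]_S = Q [w]_B = <-6, 2, -2>.

<-6, 2, -2>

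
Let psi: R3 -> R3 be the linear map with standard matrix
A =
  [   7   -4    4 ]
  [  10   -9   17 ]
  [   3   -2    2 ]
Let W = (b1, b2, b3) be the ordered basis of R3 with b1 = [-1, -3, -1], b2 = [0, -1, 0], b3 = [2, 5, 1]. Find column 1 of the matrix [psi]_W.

Column 1 of [psi]_W is the W-coordinate vector of psi(b1).
In standard coordinates psi(b1) = A b1 = [1, 0, 1].
Converting to W: [1, 0, 1] = -b1 + 3b2 + 0·b3, so the coordinate vector is [-1, 3, 0].

[-1, 3, 0]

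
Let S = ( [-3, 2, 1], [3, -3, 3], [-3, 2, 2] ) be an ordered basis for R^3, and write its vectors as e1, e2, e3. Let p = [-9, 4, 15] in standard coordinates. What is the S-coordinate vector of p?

[1, 2, 4]

[p]_S is the unique c with M c = p, where M has columns e1, ..., e3.
Solving this 3x3 system gives c = (1, 2, 4).
Check: e1 + 2e2 + 4e3 = [-9, 4, 15].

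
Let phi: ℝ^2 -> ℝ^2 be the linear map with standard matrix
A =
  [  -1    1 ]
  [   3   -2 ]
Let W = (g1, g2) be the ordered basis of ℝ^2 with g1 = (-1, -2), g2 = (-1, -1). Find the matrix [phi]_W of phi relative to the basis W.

Let P have columns g1, g2. Then [phi]_W = P^(-1) A P.
Here det P = -1, so P^(-1) is integer; computing A P first and then P^(-1)(A P) gives [[-2, 1], [3, -1]].

[[-2, 1], [3, -1]]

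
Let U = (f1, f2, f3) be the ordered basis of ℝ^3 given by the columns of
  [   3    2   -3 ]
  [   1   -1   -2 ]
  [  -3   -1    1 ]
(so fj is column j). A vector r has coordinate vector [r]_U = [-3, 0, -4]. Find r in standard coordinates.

[3, 5, 5]

r = M [r]_U, where M has columns f1, ..., f3.
Carrying out the matrix-vector product, r = [3, 5, 5].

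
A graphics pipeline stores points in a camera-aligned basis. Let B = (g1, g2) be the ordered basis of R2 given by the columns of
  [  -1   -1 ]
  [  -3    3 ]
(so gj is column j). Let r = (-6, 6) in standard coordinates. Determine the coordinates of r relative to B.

(2, 4)

Write r = c_1 g1 + c_2 g2 and solve for the c_i.
System: -c_1 - c_2 = -6, -3c_1 + 3c_2 = 6; solving gives c_1 = 2, c_2 = 4.
Check: 2g1 + 4g2 = (-6, 6).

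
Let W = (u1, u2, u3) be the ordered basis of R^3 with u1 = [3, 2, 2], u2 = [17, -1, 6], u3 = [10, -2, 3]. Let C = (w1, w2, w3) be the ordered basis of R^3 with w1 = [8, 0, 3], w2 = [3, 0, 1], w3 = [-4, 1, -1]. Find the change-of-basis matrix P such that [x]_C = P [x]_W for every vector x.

[[1, 2, 1], [1, -1, -2], [2, -1, -2]]

Column j of P is [uj]_C, since P maps W-coordinates to C-coordinates.
Expressing u1 in C: u1 = w1 + w2 + 2w3, so column 1 of P is [1, 1, 2].
Doing the same for each uj gives P = [[1, 2, 1], [1, -1, -2], [2, -1, -2]].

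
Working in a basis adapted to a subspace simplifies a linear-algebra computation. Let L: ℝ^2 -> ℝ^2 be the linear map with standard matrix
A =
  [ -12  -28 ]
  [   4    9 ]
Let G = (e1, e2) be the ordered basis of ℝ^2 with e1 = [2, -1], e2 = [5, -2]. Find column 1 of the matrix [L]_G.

Compute L(e1) = A e1 = [4, -1] in standard coordinates.
Then write this in G-coordinates: solve for y in y_1 e1 + y_2 e2 = [4, -1].
This gives y = [-3, 2], which is column 1 of [L]_G.

[-3, 2]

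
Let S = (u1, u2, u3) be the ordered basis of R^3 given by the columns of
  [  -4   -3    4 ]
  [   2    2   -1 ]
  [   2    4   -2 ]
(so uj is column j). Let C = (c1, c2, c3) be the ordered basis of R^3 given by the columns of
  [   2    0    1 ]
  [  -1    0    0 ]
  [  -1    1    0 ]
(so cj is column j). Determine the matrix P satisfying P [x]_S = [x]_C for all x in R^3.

[[-2, -2, 1], [0, 2, -1], [0, 1, 2]]

Let M have columns uj and N have columns cj. Then for every x, N [x]_C = x = M [x]_S, so P = N^(-1) M.
Since det N = -1, N^(-1) has integer entries; multiplying gives P = [[-2, -2, 1], [0, 2, -1], [0, 1, 2]].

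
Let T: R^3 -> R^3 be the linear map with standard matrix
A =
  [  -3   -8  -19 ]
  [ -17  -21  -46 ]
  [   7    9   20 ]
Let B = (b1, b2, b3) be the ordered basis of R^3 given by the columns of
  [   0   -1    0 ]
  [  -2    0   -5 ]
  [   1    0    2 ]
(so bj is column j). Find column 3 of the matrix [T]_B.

Compute T(b3) = A b3 = (2, 13, -5) in standard coordinates.
Then write this in B-coordinates: solve for y in y_1 b1 + ... + y_3 b3 = (2, 13, -5).
This gives y = (1, -2, -3), which is column 3 of [T]_B.

(1, -2, -3)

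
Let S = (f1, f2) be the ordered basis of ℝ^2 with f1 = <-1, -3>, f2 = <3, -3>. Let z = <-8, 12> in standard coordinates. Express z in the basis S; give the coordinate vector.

<-1, -3>

Write z = c_1 f1 + c_2 f2 and solve for the c_i.
System: -c_1 + 3c_2 = -8, -3c_1 - 3c_2 = 12; solving gives c_1 = -1, c_2 = -3.
Check: -f1 - 3f2 = <-8, 12>.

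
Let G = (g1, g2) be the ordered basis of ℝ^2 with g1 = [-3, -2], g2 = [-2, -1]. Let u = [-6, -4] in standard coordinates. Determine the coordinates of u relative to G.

[2, 0]

Write u = c_1 g1 + c_2 g2 and solve for the c_i.
System: -3c_1 - 2c_2 = -6, -2c_1 - c_2 = -4; solving gives c_1 = 2, c_2 = 0.
Check: 2g1 + 0·g2 = [-6, -4].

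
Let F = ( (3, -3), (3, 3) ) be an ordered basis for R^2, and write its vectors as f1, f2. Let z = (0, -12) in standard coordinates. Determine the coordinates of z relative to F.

(2, -2)

[z]_F is the unique c with M c = z, where M has columns f1, f2.
System: 3c_1 + 3c_2 = 0, -3c_1 + 3c_2 = -12; solving gives c_1 = 2, c_2 = -2.
Check: 2f1 - 2f2 = (0, -12).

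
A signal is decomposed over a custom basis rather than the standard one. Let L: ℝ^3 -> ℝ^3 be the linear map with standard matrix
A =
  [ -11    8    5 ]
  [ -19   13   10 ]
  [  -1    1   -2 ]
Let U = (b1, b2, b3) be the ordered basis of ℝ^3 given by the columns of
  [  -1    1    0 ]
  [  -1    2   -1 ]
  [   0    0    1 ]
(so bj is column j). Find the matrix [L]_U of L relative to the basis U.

With P the matrix whose columns are b1, ..., b3, [L]_U = P^(-1) A P.
Column by column: L(b1) = A b1 = <3, 6, 0>; its U-coordinates <0, 3, 0> give column 1.
Continuing for each basis vector yields [L]_U = [[0, -2, 0], [3, 3, -3], [0, 1, -3]].

[[0, -2, 0], [3, 3, -3], [0, 1, -3]]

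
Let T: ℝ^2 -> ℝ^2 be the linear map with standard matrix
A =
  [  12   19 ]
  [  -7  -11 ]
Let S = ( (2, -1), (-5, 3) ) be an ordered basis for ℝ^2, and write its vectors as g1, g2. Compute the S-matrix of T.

The j-th column of [T]_S is [T(gj)]_S.
T(g1) = A g1 = (5, -3) = 0·g1 - g2, so column 1 is (0, -1).
Repeating for g2 and assembling the columns gives [[0, 1], [-1, 1]].

[[0, 1], [-1, 1]]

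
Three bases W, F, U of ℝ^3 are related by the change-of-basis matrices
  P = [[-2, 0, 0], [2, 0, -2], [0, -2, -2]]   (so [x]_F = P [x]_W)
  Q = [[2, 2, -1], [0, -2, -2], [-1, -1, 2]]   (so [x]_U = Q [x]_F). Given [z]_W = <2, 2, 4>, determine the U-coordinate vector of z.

<-4, 32, -16>

Apply P to get F-coordinates <-4, -4, -12>, then Q to get U-coordinates.
The result is [z]_U = <-4, 32, -16>.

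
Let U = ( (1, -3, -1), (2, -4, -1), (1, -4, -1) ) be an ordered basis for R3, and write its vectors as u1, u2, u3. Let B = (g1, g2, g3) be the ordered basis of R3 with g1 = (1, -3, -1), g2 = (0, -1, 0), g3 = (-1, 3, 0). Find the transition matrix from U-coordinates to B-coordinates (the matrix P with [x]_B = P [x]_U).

Let M have columns uj and N have columns gj. Then for every x, N [x]_B = x = M [x]_U, so P = N^(-1) M.
Since det N = 1, N^(-1) has integer entries; multiplying gives P = [[1, 1, 1], [0, -2, 1], [0, -1, 0]].

[[1, 1, 1], [0, -2, 1], [0, -1, 0]]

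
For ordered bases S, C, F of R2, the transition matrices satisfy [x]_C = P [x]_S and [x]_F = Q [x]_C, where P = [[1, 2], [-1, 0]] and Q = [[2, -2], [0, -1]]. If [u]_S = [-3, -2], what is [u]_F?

[-20, -3]

Composing the changes, [u]_F = Q P [u]_S.
Q P = [[4, 4], [1, 0]]; applying this to [-3, -2] gives [-20, -3].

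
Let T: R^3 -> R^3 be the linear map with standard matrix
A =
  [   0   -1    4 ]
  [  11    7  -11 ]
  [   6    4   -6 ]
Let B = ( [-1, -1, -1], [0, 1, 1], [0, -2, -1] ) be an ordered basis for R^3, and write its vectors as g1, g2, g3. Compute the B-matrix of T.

[[3, -3, 2], [2, -3, 1], [3, 2, 1]]

The j-th column of [T]_B is [T(gj)]_B.
T(g1) = A g1 = [-3, -7, -4] = 3g1 + 2g2 + 3g3, so column 1 is [3, 2, 3].
Repeating for g2, g3 and assembling the columns gives [[3, -3, 2], [2, -3, 1], [3, 2, 1]].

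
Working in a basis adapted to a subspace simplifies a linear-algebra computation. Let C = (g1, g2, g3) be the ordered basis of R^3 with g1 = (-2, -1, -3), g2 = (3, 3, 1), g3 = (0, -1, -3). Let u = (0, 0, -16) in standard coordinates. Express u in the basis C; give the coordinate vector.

[u]_C is the unique c with M c = u, where M has columns g1, ..., g3.
Gaussian elimination on [M | u] yields c = (3, 2, 3).
Check: 3g1 + 2g2 + 3g3 = (0, 0, -16).

(3, 2, 3)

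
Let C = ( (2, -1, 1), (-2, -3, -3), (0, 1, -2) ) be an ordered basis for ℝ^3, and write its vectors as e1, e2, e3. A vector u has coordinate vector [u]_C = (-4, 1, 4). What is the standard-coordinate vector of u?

The coordinates say u = -4e1 + e2 + 4e3; adding the scaled basis vectors gives (-10, 5, -15).

(-10, 5, -15)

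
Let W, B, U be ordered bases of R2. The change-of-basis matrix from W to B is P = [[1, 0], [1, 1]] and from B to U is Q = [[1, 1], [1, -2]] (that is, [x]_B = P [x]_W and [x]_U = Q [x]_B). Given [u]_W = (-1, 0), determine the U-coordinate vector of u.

(-2, 1)

Composing the changes, [u]_U = Q P [u]_W.
Q P = [[2, 1], [-1, -2]]; applying this to (-1, 0) gives (-2, 1).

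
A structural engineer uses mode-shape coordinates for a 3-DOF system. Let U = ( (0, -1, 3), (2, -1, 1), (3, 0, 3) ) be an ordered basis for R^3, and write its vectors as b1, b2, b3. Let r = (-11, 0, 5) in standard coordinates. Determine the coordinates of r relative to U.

Write r = c_1 b1 + ... + c_3 b3 and solve for the c_i.
Row-reducing the augmented matrix [M | r] gives c = (4, -4, -1).
Check: 4b1 - 4b2 - b3 = (-11, 0, 5).

(4, -4, -1)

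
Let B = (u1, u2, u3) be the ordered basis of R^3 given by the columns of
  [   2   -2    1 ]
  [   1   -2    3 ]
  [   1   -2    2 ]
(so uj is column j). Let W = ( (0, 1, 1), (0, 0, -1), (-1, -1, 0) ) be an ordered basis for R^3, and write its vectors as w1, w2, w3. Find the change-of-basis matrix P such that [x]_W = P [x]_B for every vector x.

Let M have columns uj and N have columns wj. Then for every x, N [x]_W = x = M [x]_B, so P = N^(-1) M.
Since det N = 1, N^(-1) has integer entries; multiplying gives P = [[-1, 0, 2], [-2, 2, 0], [-2, 2, -1]].

[[-1, 0, 2], [-2, 2, 0], [-2, 2, -1]]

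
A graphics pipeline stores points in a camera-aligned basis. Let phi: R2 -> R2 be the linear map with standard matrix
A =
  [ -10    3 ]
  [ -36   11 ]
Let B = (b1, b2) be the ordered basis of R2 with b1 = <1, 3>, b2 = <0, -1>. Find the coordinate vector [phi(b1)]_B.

<-1, 0>

Column 1 of [phi]_B is the B-coordinate vector of phi(b1).
In standard coordinates phi(b1) = A b1 = <-1, -3>.
Converting to B: <-1, -3> = -b1 + 0·b2, so the coordinate vector is <-1, 0>.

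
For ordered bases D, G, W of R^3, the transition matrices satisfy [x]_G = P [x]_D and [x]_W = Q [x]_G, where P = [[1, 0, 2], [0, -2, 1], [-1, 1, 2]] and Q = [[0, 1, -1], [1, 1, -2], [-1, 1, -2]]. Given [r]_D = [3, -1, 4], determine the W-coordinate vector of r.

Apply P to get G-coordinates [11, 6, 4], then Q to get W-coordinates.
The result is [r]_W = [2, 9, -13].

[2, 9, -13]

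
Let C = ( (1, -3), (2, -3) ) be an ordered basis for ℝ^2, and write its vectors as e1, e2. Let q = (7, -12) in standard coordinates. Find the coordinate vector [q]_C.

(1, 3)

We seek scalars with c_1 e1 + c_2 e2 = q; equivalently solve M c = q where the columns of M are e1, e2.
System: c_1 + 2c_2 = 7, -3c_1 - 3c_2 = -12; solving gives c_1 = 1, c_2 = 3.
Check: e1 + 3e2 = (7, -12).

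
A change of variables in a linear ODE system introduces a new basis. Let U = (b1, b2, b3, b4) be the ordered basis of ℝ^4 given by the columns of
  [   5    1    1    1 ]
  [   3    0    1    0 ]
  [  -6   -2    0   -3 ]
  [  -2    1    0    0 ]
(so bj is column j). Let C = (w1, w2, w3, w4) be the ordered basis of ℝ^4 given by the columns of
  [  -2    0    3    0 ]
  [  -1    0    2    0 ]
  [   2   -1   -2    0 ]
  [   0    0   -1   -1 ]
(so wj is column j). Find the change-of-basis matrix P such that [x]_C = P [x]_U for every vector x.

Take x = bj: its U-coordinates are the j-th standard unit vector, so P e_j — column j of P — equals [bj]_C.
b1 = -w1 + 2w2 + w3 + w4, giving column 1 = <-1, 2, 1, 1>; repeating for each j gives P = [[-1, -2, 1, -2], [2, 0, 0, 1], [1, -1, 1, -1], [1, 0, -1, 1]].

[[-1, -2, 1, -2], [2, 0, 0, 1], [1, -1, 1, -1], [1, 0, -1, 1]]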